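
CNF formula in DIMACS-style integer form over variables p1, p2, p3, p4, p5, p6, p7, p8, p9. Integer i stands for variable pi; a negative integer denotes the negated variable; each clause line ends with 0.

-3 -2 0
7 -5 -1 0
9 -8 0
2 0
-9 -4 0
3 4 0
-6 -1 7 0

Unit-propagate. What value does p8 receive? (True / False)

False

Unit clause (p2) sets p2 = True.
(!p3 || !p2): since p2 = True, the clause reduces to (!p3). p3 = False.
(p4 || p3): since p3 = False, the clause reduces to (p4). p4 = True.
In (!p9 || !p4), !p4 is now false; !p9 must hold, so p9 = False.
From (p9 || !p8) and p9 = False: p8 = False.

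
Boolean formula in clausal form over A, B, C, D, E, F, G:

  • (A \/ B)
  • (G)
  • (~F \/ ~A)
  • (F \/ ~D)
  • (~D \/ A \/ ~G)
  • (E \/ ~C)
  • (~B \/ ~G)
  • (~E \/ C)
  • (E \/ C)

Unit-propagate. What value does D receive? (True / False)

(G) stands alone — G = True.
(~G \/ ~B) with G = True leaves only ~B, so B = False.
(B \/ A) with B = False leaves only A, so A = True.
From (~F \/ ~A) and A = True: F = False.
(~D \/ F): since F = False, the clause reduces to (~D). D = False.

False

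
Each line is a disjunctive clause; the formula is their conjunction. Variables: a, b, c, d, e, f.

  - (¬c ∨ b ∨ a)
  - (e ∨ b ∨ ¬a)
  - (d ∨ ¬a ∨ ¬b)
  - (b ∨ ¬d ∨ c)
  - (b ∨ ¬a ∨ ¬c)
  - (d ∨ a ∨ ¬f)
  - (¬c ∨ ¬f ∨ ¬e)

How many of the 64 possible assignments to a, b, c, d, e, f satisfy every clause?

22

Case analysis on a and b:
  a=T, b=T: 7 of the 16 assignments to (c,d,e,f) work.
  a=T, b=F: remaining (c,d,e,f) ∈ {(F,F,T,F); (F,F,T,T)} — 2.
  a=F, b=T: 11 of the 16 assignments to (c,d,e,f) work.
  a=F, b=F: remaining (c,d,e,f) ∈ {(F,F,F,F); (F,F,T,F)} — 2.
Total: 7 + 2 + 11 + 2 = 22.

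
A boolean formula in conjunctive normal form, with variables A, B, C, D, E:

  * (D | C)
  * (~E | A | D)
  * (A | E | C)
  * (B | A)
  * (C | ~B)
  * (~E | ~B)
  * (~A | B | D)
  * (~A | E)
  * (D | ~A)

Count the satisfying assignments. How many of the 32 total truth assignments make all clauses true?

4

The models are:
  A=F B=T C=T D=F E=F
  A=F B=T C=T D=T E=F
  A=T B=F C=F D=T E=T
  A=T B=F C=T D=T E=T
Count: 4.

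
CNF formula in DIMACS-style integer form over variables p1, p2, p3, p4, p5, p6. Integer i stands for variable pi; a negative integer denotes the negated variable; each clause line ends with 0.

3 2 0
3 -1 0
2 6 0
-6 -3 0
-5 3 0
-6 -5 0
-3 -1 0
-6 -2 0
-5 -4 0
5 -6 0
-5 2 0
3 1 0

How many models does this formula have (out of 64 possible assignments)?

The models are:
  p1=0 p2=1 p3=1 p4=0 p5=0 p6=0
  p1=0 p2=1 p3=1 p4=0 p5=1 p6=0
  p1=0 p2=1 p3=1 p4=1 p5=0 p6=0
That's 3 in total.

3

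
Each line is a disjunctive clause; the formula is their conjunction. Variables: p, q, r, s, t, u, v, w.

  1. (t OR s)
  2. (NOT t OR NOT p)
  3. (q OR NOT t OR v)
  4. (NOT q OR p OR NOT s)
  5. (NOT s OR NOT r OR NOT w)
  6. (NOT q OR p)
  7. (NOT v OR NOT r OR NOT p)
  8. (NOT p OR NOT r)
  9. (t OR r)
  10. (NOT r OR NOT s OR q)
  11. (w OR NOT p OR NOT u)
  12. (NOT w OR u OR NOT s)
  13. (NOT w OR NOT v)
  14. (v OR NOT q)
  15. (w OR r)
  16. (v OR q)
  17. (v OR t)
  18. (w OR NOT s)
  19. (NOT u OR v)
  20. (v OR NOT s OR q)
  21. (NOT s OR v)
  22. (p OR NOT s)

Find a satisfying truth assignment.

Try p = False.
  then q is forced to False.
  then v is forced to True.
  then w is forced to False.
  then r is forced to True.
  then s is forced to False.
  then t is forced to True.
u is now unconstrained; take u = True.

p=0, q=0, r=1, s=0, t=1, u=1, v=1, w=0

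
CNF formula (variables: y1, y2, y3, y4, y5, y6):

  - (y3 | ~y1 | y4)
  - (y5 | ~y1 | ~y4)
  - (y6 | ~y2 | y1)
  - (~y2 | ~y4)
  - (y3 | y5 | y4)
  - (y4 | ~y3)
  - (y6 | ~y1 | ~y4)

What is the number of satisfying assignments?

13

Case analysis on y4 and y1:
  y4=1, y1=1: remaining (y2,y3,y5,y6) ∈ {(0,0,1,1); (0,1,1,1)} — 2.
  y4=1, y1=0: forces y2=0; y3, y5, y6 free → 2^3 = 8.
  y4=0, y1=1: a clause becomes empty — 0.
  y4=0, y1=0: remaining (y2,y3,y5,y6) ∈ {(0,0,1,0); (0,0,1,1); (1,0,1,1)} — 3.
Total: 2 + 8 + 0 + 3 = 13.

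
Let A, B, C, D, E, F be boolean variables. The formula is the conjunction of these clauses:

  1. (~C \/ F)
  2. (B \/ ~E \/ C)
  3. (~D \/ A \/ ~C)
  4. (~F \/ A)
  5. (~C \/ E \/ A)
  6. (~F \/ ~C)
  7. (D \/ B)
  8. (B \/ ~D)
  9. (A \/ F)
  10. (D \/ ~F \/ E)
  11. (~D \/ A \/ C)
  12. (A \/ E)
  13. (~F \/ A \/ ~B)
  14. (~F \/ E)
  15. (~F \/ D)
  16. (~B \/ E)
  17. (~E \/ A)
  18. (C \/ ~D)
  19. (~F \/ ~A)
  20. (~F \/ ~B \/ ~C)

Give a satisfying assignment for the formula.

Try A = True.
  then F is forced to False.
  then C is forced to False.
  then D is forced to False.
  then B is forced to True.
  then E is forced to True.
Every clause has at least one true literal under this assignment.
Check each clause:
  1. (F \/ ~C) — ~C is true.
  2. (C \/ ~E \/ B) — B is true.
  3. (A \/ ~C \/ ~D) — A is true.
  4. (A \/ ~F) — A is true.
  5. (A \/ ~C \/ E) — A is true.
  6. (~C \/ ~F) — ~F is true.
  7. (B \/ D) — B is true.
  8. (~D \/ B) — B is true.
  9. (A \/ F) — A is true.
  10. (E \/ D \/ ~F) — ~F is true.
  11. (~D \/ C \/ A) — A is true.
  12. (A \/ E) — A is true.
  13. (~B \/ ~F \/ A) — A is true.
  14. (~F \/ E) — ~F is true.
  15. (D \/ ~F) — ~F is true.
  16. (~B \/ E) — E is true.
  17. (A \/ ~E) — A is true.
  18. (C \/ ~D) — ~D is true.
  19. (~F \/ ~A) — ~F is true.
  20. (~B \/ ~F \/ ~C) — ~F is true.

A = True, B = True, C = False, D = False, E = True, F = False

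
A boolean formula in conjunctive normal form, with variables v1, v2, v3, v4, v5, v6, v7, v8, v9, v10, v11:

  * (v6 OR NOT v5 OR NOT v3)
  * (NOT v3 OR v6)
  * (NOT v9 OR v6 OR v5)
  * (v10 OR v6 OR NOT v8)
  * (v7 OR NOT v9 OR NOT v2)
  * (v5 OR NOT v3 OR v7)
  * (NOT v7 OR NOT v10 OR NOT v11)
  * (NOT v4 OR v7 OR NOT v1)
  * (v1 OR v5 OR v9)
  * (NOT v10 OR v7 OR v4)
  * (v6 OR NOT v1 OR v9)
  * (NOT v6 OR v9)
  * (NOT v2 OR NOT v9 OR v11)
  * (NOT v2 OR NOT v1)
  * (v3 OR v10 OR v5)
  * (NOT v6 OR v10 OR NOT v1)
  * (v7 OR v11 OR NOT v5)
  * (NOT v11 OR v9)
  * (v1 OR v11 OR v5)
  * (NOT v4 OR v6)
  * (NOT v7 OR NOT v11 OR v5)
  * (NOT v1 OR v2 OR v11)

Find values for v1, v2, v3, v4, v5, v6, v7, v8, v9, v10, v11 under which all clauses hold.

Branch on v1: take v1 = False.
The remaining clauses are satisfied by v2 = False, v3 = False, v4 = False, v5 = True, v6 = False, v7 = True, v8 = True, v9 = False, v10 = True, v11 = False.

v1=False, v2=False, v3=False, v4=False, v5=True, v6=False, v7=True, v8=True, v9=False, v10=True, v11=False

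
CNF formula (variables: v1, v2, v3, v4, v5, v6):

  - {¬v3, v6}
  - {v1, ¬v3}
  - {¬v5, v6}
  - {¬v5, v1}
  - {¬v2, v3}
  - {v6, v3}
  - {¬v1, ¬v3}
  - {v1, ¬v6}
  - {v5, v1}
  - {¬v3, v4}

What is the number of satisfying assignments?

The models are:
  v1=T v2=F v3=F v4=F v5=F v6=T
  v1=T v2=F v3=F v4=F v5=T v6=T
  v1=T v2=F v3=F v4=T v5=F v6=T
  v1=T v2=F v3=F v4=T v5=T v6=T
That's 4 in total.

4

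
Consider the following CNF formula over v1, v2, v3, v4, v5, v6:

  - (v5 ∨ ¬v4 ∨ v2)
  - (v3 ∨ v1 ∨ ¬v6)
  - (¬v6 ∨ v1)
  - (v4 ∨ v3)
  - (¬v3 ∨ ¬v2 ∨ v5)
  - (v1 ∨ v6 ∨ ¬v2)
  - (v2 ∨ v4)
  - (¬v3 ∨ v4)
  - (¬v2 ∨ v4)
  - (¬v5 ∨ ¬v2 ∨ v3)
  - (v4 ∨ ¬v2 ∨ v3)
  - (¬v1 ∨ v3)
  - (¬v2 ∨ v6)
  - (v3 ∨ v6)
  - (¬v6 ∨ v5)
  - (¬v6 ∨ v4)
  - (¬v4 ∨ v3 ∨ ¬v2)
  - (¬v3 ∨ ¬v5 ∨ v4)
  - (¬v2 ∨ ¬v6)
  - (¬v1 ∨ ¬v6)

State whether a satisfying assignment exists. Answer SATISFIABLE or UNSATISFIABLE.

SATISFIABLE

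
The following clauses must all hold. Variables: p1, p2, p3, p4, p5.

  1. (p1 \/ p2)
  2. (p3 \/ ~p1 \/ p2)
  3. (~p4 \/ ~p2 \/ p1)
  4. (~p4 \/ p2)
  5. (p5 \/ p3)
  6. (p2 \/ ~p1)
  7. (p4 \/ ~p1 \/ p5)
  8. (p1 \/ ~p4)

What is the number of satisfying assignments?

8

The models are:
  p1=0 p2=1 p3=0 p4=0 p5=1
  p1=0 p2=1 p3=1 p4=0 p5=0
  p1=0 p2=1 p3=1 p4=0 p5=1
  p1=1 p2=1 p3=0 p4=0 p5=1
  p1=1 p2=1 p3=0 p4=1 p5=1
  p1=1 p2=1 p3=1 p4=0 p5=1
  p1=1 p2=1 p3=1 p4=1 p5=0
  p1=1 p2=1 p3=1 p4=1 p5=1
Count: 8.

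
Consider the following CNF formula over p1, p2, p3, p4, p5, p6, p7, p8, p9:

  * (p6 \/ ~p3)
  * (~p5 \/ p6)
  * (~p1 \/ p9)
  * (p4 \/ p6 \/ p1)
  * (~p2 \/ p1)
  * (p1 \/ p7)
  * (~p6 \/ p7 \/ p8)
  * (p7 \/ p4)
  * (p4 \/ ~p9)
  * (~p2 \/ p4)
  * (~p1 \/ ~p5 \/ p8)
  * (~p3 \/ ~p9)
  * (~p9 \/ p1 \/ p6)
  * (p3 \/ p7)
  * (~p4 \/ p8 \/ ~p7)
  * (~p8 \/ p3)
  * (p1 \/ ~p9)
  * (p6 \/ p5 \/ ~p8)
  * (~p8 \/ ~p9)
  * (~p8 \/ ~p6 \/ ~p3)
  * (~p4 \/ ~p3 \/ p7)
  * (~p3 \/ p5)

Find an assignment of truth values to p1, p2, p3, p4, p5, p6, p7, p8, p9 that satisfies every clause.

Pure literal: p2 appears only negated; assign p2 = False.
Branch on p1: take p1 = False.
  then p7 is forced to True.
  then p9 is forced to False.
Branch on p3: take p3 = True.
  then p6 is forced to True.
  then p8 is forced to False.
  then p4 is forced to False.
  then p5 is forced to True.
Every clause has at least one true literal under this assignment.

p1=F, p2=F, p3=T, p4=F, p5=T, p6=T, p7=T, p8=F, p9=F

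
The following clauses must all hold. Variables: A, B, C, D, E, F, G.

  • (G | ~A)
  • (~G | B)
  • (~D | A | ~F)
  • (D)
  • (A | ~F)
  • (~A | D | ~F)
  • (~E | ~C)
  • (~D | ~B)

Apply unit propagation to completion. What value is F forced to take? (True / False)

(D) is a unit clause: D = True.
In (~B | ~D), ~D is now false; ~B must hold, so B = False.
(~G | B) with B = False leaves only ~G, so G = False.
In (~A | G), G is now false; ~A must hold, so A = False.
(~F | ~D | A): since A = False, D = True, the clause reduces to (~F). F = False.

False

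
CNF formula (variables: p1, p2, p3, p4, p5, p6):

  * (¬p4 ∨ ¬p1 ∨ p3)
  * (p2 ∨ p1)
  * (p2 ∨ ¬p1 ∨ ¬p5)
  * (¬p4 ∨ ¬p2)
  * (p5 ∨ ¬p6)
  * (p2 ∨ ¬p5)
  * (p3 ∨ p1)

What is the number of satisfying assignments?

Case analysis on p1 and p2:
  p1=T, p2=T: p3 free; 3 ways for (p4,p5,p6) × 2^1 = 6.
  p1=T, p2=F: remaining (p3,p4,p5,p6) ∈ {(F,F,F,F); (T,F,F,F); (T,T,F,F)} — 3.
  p1=F, p2=T: remaining (p3,p4,p5,p6) ∈ {(T,F,F,F); (T,F,T,F); (T,F,T,T)} — 3.
  p1=F, p2=F: a clause becomes empty — 0.
Total: 6 + 3 + 3 + 0 = 12.

12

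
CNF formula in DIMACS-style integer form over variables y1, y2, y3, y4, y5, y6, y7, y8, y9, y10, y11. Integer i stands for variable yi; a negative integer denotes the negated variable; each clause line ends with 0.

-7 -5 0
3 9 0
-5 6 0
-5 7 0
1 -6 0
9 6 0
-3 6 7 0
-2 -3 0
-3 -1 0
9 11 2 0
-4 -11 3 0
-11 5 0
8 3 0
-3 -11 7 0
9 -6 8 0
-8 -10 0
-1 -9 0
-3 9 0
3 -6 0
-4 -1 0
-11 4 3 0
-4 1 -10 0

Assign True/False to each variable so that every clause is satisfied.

y1 = False  y2 = False  y3 = True  y4 = True  y5 = False  y6 = False  y7 = True  y8 = False  y9 = True  y10 = False  y11 = False

Pure literal: y10 appears only negated; assign y10 = False.
Try y1 = False.
  then y6 is forced to False.
  then y5 is forced to False.
  then y9 is forced to True.
  then y11 is forced to False.
The remaining clauses are satisfied by y2 = False, y3 = True, y4 = True, y7 = True, y8 = False.
Check each clause:
  1. (¬y5 ∨ ¬y7) — ¬y5 is true.
  2. (y9 ∨ y3) — y9 is true.
  3. (¬y5 ∨ y6) — ¬y5 is true.
  4. (¬y5 ∨ y7) — ¬y5 is true.
  5. (y1 ∨ ¬y6) — ¬y6 is true.
  6. (y6 ∨ y9) — y9 is true.
  7. (y7 ∨ ¬y3 ∨ y6) — y7 is true.
  8. (¬y2 ∨ ¬y3) — ¬y2 is true.
  9. (¬y3 ∨ ¬y1) — ¬y1 is true.
  10. (y9 ∨ y11 ∨ y2) — y9 is true.
  11. (¬y4 ∨ y3 ∨ ¬y11) — y3 is true.
  12. (¬y11 ∨ y5) — ¬y11 is true.
  13. (y3 ∨ y8) — y3 is true.
  14. (y7 ∨ ¬y3 ∨ ¬y11) — ¬y11 is true.
  15. (y9 ∨ y8 ∨ ¬y6) — y9 is true.
  16. (¬y10 ∨ ¬y8) — ¬y8 is true.
  17. (¬y9 ∨ ¬y1) — ¬y1 is true.
  18. (¬y3 ∨ y9) — y9 is true.
  19. (¬y6 ∨ y3) — ¬y6 is true.
  20. (¬y4 ∨ ¬y1) — ¬y1 is true.
  21. (¬y11 ∨ y3 ∨ y4) — y3 is true.
  22. (y1 ∨ ¬y4 ∨ ¬y10) — ¬y10 is true.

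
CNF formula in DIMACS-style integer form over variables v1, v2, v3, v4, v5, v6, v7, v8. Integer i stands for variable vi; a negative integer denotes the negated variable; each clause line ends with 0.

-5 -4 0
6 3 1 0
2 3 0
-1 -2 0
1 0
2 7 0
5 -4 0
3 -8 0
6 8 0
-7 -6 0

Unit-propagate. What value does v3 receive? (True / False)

True

(v1) stands alone — v1 = True.
From (~v1 \/ ~v2) and v1 = True: v2 = False.
(v3 \/ v2): since v2 = False, the clause reduces to (v3). v3 = True.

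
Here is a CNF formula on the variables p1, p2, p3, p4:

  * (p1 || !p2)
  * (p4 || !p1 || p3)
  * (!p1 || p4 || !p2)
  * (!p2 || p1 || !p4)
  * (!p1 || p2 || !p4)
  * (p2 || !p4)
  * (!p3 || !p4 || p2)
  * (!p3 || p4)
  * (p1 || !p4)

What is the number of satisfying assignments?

3

Satisfying assignments:
  p1=0 p2=0 p3=0 p4=0
  p1=1 p2=1 p3=0 p4=1
  p1=1 p2=1 p3=1 p4=1
That's 3 in total.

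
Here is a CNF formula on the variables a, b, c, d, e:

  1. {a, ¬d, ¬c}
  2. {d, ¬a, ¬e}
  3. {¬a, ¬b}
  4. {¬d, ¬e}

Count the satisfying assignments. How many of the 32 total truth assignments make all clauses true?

14

Split on a, then d.
  a=T, d=T: remaining (b,c,e) ∈ {(F,F,F); (F,T,F)} — 2.
  a=T, d=F: remaining (b,c,e) ∈ {(F,F,F); (F,T,F)} — 2.
  a=F, d=T: remaining (b,c,e) ∈ {(F,F,F); (T,F,F)} — 2.
  a=F, d=F: b, c, e free → 2^3 = 8.
Total: 2 + 2 + 2 + 8 = 14.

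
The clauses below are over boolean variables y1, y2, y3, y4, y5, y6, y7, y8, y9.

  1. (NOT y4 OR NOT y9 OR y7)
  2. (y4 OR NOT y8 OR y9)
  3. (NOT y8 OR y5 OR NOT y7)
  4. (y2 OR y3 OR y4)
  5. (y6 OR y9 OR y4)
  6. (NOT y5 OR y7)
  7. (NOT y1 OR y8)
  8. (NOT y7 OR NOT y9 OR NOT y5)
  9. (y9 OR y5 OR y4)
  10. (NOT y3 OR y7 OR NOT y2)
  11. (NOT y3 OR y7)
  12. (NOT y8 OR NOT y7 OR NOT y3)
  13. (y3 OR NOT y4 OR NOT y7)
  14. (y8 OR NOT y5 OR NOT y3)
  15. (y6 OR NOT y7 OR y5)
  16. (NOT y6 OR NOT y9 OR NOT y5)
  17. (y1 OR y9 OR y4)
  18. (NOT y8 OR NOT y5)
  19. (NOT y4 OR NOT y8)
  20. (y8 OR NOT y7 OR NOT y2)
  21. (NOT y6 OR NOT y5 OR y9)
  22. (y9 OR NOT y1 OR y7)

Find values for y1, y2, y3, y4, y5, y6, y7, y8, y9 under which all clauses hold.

y1=F, y2=T, y3=F, y4=F, y5=F, y6=F, y7=F, y8=T, y9=T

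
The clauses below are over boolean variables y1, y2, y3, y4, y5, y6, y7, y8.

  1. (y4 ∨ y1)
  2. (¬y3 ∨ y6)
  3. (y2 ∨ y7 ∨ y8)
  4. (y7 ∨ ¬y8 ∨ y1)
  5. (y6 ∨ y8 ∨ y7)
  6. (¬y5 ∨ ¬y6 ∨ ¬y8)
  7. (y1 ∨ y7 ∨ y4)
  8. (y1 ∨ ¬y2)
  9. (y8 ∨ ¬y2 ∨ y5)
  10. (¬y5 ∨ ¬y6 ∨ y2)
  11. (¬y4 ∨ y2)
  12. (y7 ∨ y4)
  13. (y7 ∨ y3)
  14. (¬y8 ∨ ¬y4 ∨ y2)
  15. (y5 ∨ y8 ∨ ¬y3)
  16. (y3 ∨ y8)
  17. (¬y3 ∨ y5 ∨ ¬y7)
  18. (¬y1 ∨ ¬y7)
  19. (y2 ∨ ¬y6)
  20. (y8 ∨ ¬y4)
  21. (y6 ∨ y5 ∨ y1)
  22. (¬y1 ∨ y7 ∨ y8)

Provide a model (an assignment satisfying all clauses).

y1=True  y2=True  y3=True  y4=True  y5=False  y6=True  y7=False  y8=True

Check each clause:
  1. (y1 ∨ y4) — y1 is true.
  2. (y6 ∨ ¬y3) — y6 is true.
  3. (y8 ∨ y7 ∨ y2) — y8 is true.
  4. (y1 ∨ ¬y8 ∨ y7) — y1 is true.
  5. (y8 ∨ y7 ∨ y6) — y8 is true.
  6. (¬y8 ∨ ¬y5 ∨ ¬y6) — ¬y5 is true.
  7. (y7 ∨ y1 ∨ y4) — y1 is true.
  8. (y1 ∨ ¬y2) — y1 is true.
  9. (y5 ∨ y8 ∨ ¬y2) — y8 is true.
  10. (¬y5 ∨ ¬y6 ∨ y2) — y2 is true.
  11. (¬y4 ∨ y2) — y2 is true.
  12. (y4 ∨ y7) — y4 is true.
  13. (y7 ∨ y3) — y3 is true.
  14. (¬y8 ∨ ¬y4 ∨ y2) — y2 is true.
  15. (¬y3 ∨ y5 ∨ y8) — y8 is true.
  16. (y3 ∨ y8) — y8 is true.
  17. (¬y3 ∨ y5 ∨ ¬y7) — ¬y7 is true.
  18. (¬y1 ∨ ¬y7) — ¬y7 is true.
  19. (y2 ∨ ¬y6) — y2 is true.
  20. (¬y4 ∨ y8) — y8 is true.
  21. (y1 ∨ y5 ∨ y6) — y1 is true.
  22. (y7 ∨ ¬y1 ∨ y8) — y8 is true.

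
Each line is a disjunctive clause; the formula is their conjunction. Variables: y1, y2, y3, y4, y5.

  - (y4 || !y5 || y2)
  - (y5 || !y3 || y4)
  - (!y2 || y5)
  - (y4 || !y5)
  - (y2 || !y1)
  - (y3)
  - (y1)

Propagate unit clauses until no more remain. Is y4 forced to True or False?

True

(y3) stands alone — y3 = True.
(y1) is a unit clause: y1 = True.
From (!y1 || y2) and y1 = True: y2 = True.
(!y2 || y5): since y2 = True, the clause reduces to (y5). y5 = True.
From (y4 || !y5) and y5 = True: y4 = True.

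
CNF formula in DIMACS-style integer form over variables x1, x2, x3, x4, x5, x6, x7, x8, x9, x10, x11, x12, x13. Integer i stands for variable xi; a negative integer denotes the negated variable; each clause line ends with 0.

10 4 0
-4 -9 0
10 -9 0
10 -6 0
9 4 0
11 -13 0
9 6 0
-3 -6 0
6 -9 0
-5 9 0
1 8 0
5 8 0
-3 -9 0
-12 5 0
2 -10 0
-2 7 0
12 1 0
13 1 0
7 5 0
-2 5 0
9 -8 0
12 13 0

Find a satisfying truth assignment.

x1=T, x2=T, x3=F, x4=F, x5=T, x6=T, x7=T, x8=T, x9=T, x10=T, x11=F, x12=T, x13=F

Pure literal: x1 appears only positively; assign x1 = True.
x3 occurs only negated in the remaining clauses — set x3 = False.
Set x2 = True and propagate.
  then x7 is forced to True.
  then x5 is forced to True.
  then x9 is forced to True.
  then x4 is forced to False.
  then x10 is forced to True.
  then x6 is forced to True.
The remaining clauses are satisfied by x8 = True, x11 = False, x12 = True, x13 = False.
Every clause has at least one true literal under this assignment.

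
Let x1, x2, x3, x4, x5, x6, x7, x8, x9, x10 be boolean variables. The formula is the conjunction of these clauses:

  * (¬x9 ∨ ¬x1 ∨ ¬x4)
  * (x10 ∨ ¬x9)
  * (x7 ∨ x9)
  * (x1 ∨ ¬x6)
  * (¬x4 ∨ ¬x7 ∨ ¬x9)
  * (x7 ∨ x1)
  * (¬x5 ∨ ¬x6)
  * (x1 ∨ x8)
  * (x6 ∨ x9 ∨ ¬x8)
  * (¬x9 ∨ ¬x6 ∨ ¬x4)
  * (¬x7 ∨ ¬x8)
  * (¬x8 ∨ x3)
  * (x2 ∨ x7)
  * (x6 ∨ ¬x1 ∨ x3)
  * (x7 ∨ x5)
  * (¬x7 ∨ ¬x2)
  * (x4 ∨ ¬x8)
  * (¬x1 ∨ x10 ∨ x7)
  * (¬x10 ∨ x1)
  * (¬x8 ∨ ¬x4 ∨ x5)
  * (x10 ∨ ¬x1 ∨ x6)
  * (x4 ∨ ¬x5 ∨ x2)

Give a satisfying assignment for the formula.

Try x1 = True.
Branch on x2: take x2 = False.
  then x7 is forced to True.
  then x8 is forced to False.
Branch on x3: take x3 = False.
  then x6 is forced to True.
  then x5 is forced to False.
For the remaining variables, x4 = False, x9 = True, x10 = True works.

x1=1, x2=0, x3=0, x4=0, x5=0, x6=1, x7=1, x8=0, x9=1, x10=1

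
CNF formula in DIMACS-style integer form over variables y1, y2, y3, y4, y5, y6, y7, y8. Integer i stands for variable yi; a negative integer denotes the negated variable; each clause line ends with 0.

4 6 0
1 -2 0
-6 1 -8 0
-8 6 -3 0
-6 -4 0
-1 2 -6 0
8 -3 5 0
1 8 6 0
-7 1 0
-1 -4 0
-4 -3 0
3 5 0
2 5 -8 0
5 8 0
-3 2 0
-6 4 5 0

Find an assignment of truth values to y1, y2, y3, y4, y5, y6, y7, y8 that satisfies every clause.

y1=True, y2=True, y3=True, y4=False, y5=True, y6=True, y7=True, y8=True

y5 occurs only positively in the remaining clauses — set y5 = True.
Set y1 = True and propagate.
  then y4 is forced to False.
  then y6 is forced to True.
  then y2 is forced to True.
y3, y7, y8 are now unconstrained; take y3 = True, y7 = True, y8 = True.
Every clause has at least one true literal under this assignment.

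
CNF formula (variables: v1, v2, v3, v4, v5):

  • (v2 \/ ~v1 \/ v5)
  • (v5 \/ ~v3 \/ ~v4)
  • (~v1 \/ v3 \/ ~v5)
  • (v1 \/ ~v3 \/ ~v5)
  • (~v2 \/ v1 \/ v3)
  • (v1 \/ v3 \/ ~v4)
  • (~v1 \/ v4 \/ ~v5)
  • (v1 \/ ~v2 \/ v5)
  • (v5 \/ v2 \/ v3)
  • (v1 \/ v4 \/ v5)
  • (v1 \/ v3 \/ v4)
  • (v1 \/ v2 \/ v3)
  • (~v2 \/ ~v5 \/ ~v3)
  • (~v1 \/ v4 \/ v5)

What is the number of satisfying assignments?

Satisfying assignments:
  v1=1 v2=0 v3=1 v4=1 v5=1
  v1=1 v2=1 v3=0 v4=1 v5=0
That's 2 in total.

2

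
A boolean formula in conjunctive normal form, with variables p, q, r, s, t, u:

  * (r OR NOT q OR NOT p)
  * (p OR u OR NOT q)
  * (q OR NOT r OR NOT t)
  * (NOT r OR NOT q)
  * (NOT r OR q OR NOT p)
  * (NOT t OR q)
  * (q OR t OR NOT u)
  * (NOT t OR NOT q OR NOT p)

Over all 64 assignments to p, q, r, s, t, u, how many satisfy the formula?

10

Split on q, then p.
  q=T, p=T: a clause becomes empty — 0.
  q=T, p=F: remaining (r,s,t,u) ∈ {(F,F,F,T); (F,F,T,T); (F,T,F,T); (F,T,T,T)} — 4.
  q=F, p=T: remaining (r,s,t,u) ∈ {(F,F,F,F); (F,T,F,F)} — 2.
  q=F, p=F: remaining (r,s,t,u) ∈ {(F,F,F,F); (F,T,F,F); (T,F,F,F); (T,T,F,F)} — 4.
Total: 0 + 4 + 2 + 4 = 10.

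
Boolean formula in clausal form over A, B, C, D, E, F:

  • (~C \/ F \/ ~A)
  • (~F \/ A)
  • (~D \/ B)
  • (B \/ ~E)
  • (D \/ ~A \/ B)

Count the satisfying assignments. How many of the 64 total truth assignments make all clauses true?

22

Case analysis on A and B:
  A=1, B=1: D, E free; 3 ways for (C,F) × 2^2 = 12.
  A=1, B=0: a clause becomes empty — 0.
  A=0, B=1: forces F=0; C, D, E free → 2^3 = 8.
  A=0, B=0: remaining (C,D,E,F) ∈ {(0,0,0,0); (1,0,0,0)} — 2.
Total: 12 + 0 + 8 + 2 = 22.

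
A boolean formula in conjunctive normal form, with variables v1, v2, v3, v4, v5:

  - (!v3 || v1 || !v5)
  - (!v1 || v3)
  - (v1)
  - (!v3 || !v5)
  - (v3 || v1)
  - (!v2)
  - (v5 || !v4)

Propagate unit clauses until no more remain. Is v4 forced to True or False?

False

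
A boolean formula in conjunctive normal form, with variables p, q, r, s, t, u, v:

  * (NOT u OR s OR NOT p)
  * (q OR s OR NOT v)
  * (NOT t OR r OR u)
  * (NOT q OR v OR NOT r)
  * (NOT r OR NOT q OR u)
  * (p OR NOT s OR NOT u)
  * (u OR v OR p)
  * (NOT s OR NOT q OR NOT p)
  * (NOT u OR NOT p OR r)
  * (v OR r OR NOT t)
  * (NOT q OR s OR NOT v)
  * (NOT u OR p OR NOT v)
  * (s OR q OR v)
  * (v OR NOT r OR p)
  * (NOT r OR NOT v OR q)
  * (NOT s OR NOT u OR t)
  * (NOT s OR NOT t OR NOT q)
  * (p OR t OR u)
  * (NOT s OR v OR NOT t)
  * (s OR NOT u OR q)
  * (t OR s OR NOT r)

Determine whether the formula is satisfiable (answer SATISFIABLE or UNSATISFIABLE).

SATISFIABLE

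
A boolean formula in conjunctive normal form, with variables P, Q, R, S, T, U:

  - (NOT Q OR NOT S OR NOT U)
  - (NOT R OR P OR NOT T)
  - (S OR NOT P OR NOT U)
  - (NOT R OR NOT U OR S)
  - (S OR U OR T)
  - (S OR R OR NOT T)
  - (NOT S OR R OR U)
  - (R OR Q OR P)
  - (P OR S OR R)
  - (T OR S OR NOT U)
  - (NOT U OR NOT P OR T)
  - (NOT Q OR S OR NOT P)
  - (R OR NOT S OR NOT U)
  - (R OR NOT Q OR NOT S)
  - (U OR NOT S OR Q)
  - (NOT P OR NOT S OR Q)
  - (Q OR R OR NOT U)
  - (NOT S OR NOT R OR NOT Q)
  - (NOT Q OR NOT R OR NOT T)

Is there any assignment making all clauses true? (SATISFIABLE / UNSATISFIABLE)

Try P = False.
Branch on Q: take Q = False.
  then R is forced to True.
  then T is forced to False.
Set S = True and propagate.
  then U is forced to True.
Every clause has at least one true literal under this assignment.
So P=False, Q=False, R=True, S=True, T=False, U=True is a satisfying assignment.

SATISFIABLE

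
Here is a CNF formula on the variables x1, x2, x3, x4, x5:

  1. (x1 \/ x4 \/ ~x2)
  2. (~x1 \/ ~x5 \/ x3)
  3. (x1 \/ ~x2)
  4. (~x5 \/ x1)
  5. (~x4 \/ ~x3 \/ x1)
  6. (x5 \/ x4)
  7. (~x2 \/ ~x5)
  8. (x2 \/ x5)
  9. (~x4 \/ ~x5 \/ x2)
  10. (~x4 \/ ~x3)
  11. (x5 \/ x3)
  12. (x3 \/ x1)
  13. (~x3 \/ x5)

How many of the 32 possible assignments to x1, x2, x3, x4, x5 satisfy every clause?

1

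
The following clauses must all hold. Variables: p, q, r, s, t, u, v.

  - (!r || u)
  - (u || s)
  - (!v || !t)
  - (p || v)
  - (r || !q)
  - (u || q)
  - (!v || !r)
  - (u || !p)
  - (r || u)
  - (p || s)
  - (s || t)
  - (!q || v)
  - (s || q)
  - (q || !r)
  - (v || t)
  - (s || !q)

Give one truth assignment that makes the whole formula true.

Pure literal: s appears only positively; assign s = True.
u occurs only positively in the remaining clauses — set u = True.
Try p = True.
Try q = False.
  then r is forced to False.
The remaining clauses are satisfied by t = True, v = False.
Every clause has at least one true literal under this assignment.

p = True, q = False, r = False, s = True, t = True, u = True, v = False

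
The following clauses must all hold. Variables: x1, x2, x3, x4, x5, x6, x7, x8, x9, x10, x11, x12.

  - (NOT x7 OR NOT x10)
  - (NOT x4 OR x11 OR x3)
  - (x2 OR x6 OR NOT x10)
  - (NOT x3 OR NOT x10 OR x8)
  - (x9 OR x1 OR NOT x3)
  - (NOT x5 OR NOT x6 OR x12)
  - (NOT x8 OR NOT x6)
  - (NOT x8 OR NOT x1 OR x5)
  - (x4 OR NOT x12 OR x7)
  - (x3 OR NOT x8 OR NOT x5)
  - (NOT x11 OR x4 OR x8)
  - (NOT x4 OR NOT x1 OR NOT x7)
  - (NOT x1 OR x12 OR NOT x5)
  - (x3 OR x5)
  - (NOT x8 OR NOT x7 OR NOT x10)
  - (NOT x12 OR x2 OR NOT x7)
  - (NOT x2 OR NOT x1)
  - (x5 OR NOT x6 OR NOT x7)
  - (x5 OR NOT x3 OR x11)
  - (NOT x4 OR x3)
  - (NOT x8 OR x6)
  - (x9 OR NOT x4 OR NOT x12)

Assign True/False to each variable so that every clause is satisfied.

x1 = True  x2 = False  x3 = True  x4 = True  x5 = True  x6 = False  x7 = False  x8 = False  x9 = True  x10 = False  x11 = False  x12 = True

Check each clause:
  1. (NOT x10 OR NOT x7) — NOT x7 is true.
  2. (NOT x4 OR x3 OR x11) — x3 is true.
  3. (x2 OR NOT x10 OR x6) — NOT x10 is true.
  4. (NOT x3 OR x8 OR NOT x10) — NOT x10 is true.
  5. (x9 OR x1 OR NOT x3) — x9 is true.
  6. (NOT x6 OR NOT x5 OR x12) — NOT x6 is true.
  7. (NOT x8 OR NOT x6) — NOT x8 is true.
  8. (x5 OR NOT x8 OR NOT x1) — NOT x8 is true.
  9. (x4 OR x7 OR NOT x12) — x4 is true.
  10. (x3 OR NOT x5 OR NOT x8) — NOT x8 is true.
  11. (NOT x11 OR x4 OR x8) — x4 is true.
  12. (NOT x4 OR NOT x7 OR NOT x1) — NOT x7 is true.
  13. (x12 OR NOT x5 OR NOT x1) — x12 is true.
  14. (x3 OR x5) — x3 is true.
  15. (NOT x8 OR NOT x10 OR NOT x7) — NOT x8 is true.
  16. (x2 OR NOT x12 OR NOT x7) — NOT x7 is true.
  17. (NOT x1 OR NOT x2) — NOT x2 is true.
  18. (NOT x6 OR x5 OR NOT x7) — NOT x7 is true.
  19. (x5 OR NOT x3 OR x11) — x5 is true.
  20. (NOT x4 OR x3) — x3 is true.
  21. (NOT x8 OR x6) — NOT x8 is true.
  22. (x9 OR NOT x4 OR NOT x12) — x9 is true.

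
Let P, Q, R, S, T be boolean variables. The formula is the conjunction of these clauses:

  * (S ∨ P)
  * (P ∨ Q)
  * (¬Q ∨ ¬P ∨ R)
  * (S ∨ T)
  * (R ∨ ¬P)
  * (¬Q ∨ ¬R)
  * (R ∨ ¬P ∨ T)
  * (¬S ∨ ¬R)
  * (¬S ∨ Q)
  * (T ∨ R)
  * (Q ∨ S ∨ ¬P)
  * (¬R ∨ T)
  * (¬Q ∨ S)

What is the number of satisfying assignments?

1

The models are:
  P=0 Q=1 R=0 S=1 T=1
Count: 1.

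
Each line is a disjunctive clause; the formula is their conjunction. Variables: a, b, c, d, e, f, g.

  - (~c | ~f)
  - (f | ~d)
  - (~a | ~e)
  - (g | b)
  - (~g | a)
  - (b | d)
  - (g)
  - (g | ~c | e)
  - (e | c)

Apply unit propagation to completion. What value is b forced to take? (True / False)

True

(g) is a unit clause: g = True.
(a | ~g): since g = True, the clause reduces to (a). a = True.
(~a | ~e) with a = True leaves only ~e, so e = False.
(e | c): since e = False, the clause reduces to (c). c = True.
(~c | ~f) with c = True leaves only ~f, so f = False.
(f | ~d) with f = False leaves only ~d, so d = False.
From (d | b) and d = False: b = True.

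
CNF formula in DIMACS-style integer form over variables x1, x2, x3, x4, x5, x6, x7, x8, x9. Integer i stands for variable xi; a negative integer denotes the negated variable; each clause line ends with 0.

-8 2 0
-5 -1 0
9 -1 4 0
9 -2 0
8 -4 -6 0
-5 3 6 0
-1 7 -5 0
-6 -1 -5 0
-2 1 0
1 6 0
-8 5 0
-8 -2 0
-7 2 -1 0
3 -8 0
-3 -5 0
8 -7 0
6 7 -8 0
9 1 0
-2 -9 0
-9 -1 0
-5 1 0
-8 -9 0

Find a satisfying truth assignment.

x1=1, x2=0, x3=0, x4=1, x5=0, x6=0, x7=0, x8=0, x9=0

Check each clause:
  1. (x2 \/ ~x8) — ~x8 is true.
  2. (~x1 \/ ~x5) — ~x5 is true.
  3. (~x1 \/ x9 \/ x4) — x4 is true.
  4. (x9 \/ ~x2) — ~x2 is true.
  5. (x8 \/ ~x4 \/ ~x6) — ~x6 is true.
  6. (x6 \/ ~x5 \/ x3) — ~x5 is true.
  7. (~x1 \/ x7 \/ ~x5) — ~x5 is true.
  8. (~x1 \/ ~x5 \/ ~x6) — ~x6 is true.
  9. (~x2 \/ x1) — x1 is true.
  10. (x1 \/ x6) — x1 is true.
  11. (~x8 \/ x5) — ~x8 is true.
  12. (~x2 \/ ~x8) — ~x8 is true.
  13. (x2 \/ ~x7 \/ ~x1) — ~x7 is true.
  14. (~x8 \/ x3) — ~x8 is true.
  15. (~x3 \/ ~x5) — ~x5 is true.
  16. (~x7 \/ x8) — ~x7 is true.
  17. (x6 \/ x7 \/ ~x8) — ~x8 is true.
  18. (x1 \/ x9) — x1 is true.
  19. (~x2 \/ ~x9) — ~x2 is true.
  20. (~x1 \/ ~x9) — ~x9 is true.
  21. (~x5 \/ x1) — x1 is true.
  22. (~x8 \/ ~x9) — ~x8 is true.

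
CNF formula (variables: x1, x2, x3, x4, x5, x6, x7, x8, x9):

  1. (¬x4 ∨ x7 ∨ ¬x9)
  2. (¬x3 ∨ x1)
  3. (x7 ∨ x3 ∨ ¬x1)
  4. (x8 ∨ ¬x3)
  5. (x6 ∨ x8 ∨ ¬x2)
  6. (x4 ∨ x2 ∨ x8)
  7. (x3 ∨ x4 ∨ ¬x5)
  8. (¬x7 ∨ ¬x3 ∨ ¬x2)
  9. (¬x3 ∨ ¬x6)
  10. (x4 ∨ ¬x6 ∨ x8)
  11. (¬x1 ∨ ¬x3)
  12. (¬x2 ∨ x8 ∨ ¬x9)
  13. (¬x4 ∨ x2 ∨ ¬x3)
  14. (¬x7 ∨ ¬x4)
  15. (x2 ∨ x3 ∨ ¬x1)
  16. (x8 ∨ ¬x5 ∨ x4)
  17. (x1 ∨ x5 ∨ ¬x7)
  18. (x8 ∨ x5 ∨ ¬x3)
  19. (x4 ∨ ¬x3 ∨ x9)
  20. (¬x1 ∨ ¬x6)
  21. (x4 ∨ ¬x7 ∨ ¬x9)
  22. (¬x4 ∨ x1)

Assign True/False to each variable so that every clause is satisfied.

x1=F, x2=T, x3=F, x4=F, x5=F, x6=T, x7=F, x8=T, x9=F

Check each clause:
  1. (¬x4 ∨ x7 ∨ ¬x9) — ¬x9 is true.
  2. (x1 ∨ ¬x3) — ¬x3 is true.
  3. (x7 ∨ ¬x1 ∨ x3) — ¬x1 is true.
  4. (¬x3 ∨ x8) — x8 is true.
  5. (¬x2 ∨ x6 ∨ x8) — x8 is true.
  6. (x8 ∨ x4 ∨ x2) — x8 is true.
  7. (¬x5 ∨ x3 ∨ x4) — ¬x5 is true.
  8. (¬x3 ∨ ¬x2 ∨ ¬x7) — ¬x7 is true.
  9. (¬x6 ∨ ¬x3) — ¬x3 is true.
  10. (¬x6 ∨ x4 ∨ x8) — x8 is true.
  11. (¬x3 ∨ ¬x1) — ¬x3 is true.
  12. (¬x2 ∨ ¬x9 ∨ x8) — x8 is true.
  13. (¬x3 ∨ x2 ∨ ¬x4) — x2 is true.
  14. (¬x4 ∨ ¬x7) — ¬x7 is true.
  15. (¬x1 ∨ x3 ∨ x2) — x2 is true.
  16. (¬x5 ∨ x4 ∨ x8) — x8 is true.
  17. (x1 ∨ ¬x7 ∨ x5) — ¬x7 is true.
  18. (x8 ∨ ¬x3 ∨ x5) — x8 is true.
  19. (¬x3 ∨ x4 ∨ x9) — ¬x3 is true.
  20. (¬x6 ∨ ¬x1) — ¬x1 is true.
  21. (¬x7 ∨ ¬x9 ∨ x4) — ¬x7 is true.
  22. (¬x4 ∨ x1) — ¬x4 is true.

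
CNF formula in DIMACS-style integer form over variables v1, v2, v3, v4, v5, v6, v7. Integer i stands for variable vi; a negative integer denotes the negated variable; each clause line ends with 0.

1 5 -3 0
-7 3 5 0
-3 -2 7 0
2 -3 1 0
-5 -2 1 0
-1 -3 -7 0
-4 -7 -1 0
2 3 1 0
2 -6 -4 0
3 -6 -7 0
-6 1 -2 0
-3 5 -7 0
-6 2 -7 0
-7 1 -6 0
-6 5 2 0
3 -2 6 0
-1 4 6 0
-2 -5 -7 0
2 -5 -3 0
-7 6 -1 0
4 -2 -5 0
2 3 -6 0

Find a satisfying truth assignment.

Set v1 = True and propagate.
The remaining clauses are satisfied by v2 = False, v3 = True, v4 = True, v5 = False, v6 = False, v7 = False.

v1=T, v2=F, v3=T, v4=T, v5=F, v6=F, v7=F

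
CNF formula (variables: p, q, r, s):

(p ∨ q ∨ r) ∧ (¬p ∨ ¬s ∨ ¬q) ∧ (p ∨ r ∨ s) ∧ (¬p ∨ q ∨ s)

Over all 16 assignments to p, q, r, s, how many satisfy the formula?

Case analysis on p and q:
  p=1, q=1: remaining (r,s) ∈ {(0,0); (1,0)} — 2.
  p=1, q=0: remaining (r,s) ∈ {(0,1); (1,1)} — 2.
  p=0, q=1: remaining (r,s) ∈ {(0,1); (1,0); (1,1)} — 3.
  p=0, q=0: remaining (r,s) ∈ {(1,0); (1,1)} — 2.
Total: 2 + 2 + 3 + 2 = 9.

9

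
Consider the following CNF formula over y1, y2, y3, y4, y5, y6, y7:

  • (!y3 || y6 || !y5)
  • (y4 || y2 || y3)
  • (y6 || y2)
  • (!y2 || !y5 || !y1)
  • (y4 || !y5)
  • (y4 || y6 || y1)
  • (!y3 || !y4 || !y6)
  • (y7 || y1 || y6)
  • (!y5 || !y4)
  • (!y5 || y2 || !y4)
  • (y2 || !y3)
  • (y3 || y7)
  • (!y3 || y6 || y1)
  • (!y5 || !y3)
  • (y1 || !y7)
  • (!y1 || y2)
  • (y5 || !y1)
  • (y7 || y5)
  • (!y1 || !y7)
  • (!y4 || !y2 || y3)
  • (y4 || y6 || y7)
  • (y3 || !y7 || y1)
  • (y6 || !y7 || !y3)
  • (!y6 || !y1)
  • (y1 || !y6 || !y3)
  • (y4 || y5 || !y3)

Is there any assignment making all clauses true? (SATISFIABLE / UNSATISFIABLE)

UNSATISFIABLE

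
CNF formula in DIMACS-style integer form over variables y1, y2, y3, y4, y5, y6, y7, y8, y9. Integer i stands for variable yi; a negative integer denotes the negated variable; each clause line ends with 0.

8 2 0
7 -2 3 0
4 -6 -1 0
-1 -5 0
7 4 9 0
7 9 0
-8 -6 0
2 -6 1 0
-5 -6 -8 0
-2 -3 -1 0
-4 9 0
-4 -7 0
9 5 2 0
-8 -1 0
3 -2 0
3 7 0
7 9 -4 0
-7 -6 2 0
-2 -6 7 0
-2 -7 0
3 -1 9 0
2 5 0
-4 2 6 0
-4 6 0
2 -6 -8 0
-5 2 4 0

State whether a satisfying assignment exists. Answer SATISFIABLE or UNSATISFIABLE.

SATISFIABLE

y9 occurs only positively in the remaining clauses — set y9 = True.
Branch on y1: take y1 = False.
Branch on y2: take y2 = True.
  then y3 is forced to True.
  then y7 is forced to False.
  then y6 is forced to False.
  then y4 is forced to False.
y5, y8 are now unconstrained; take y5 = False, y8 = False.
So y1 = False  y2 = True  y3 = True  y4 = False  y5 = False  y6 = False  y7 = False  y8 = False  y9 = True is a satisfying assignment.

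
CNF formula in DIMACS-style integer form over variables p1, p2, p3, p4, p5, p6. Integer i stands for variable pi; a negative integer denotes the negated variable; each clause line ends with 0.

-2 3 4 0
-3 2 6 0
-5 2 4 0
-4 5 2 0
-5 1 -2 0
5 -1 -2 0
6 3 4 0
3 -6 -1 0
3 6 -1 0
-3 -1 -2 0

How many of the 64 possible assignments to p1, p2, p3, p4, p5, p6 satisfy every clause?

Split on p2, then p3.
  p2=1, p3=1: remaining (p1,p4,p5,p6) ∈ {(0,0,0,0); (0,0,0,1); (0,1,0,0); (0,1,0,1)} — 4.
  p2=1, p3=0: remaining (p1,p4,p5,p6) ∈ {(0,1,0,0); (0,1,0,1)} — 2.
  p2=0, p3=1: remaining (p1,p4,p5,p6) ∈ {(0,0,0,1); (0,1,1,1); (1,0,0,1); (1,1,1,1)} — 4.
  p2=0, p3=0: remaining (p1,p4,p5,p6) ∈ {(0,0,0,1); (0,1,1,0); (0,1,1,1)} — 3.
Total: 4 + 2 + 4 + 3 = 13.

13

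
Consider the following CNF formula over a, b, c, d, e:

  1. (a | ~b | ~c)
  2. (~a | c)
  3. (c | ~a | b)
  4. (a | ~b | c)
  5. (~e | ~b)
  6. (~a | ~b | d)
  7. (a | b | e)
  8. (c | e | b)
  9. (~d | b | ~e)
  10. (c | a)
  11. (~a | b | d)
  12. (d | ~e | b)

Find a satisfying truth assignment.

Try a = True.
  then c is forced to True.
For the remaining variables, b = False, d = True, e = False works.

a=1, b=0, c=1, d=1, e=0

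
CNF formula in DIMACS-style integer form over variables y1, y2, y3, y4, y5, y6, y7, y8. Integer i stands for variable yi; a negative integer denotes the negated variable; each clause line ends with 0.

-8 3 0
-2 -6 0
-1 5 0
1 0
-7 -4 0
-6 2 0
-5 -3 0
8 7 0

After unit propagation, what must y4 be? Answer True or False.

False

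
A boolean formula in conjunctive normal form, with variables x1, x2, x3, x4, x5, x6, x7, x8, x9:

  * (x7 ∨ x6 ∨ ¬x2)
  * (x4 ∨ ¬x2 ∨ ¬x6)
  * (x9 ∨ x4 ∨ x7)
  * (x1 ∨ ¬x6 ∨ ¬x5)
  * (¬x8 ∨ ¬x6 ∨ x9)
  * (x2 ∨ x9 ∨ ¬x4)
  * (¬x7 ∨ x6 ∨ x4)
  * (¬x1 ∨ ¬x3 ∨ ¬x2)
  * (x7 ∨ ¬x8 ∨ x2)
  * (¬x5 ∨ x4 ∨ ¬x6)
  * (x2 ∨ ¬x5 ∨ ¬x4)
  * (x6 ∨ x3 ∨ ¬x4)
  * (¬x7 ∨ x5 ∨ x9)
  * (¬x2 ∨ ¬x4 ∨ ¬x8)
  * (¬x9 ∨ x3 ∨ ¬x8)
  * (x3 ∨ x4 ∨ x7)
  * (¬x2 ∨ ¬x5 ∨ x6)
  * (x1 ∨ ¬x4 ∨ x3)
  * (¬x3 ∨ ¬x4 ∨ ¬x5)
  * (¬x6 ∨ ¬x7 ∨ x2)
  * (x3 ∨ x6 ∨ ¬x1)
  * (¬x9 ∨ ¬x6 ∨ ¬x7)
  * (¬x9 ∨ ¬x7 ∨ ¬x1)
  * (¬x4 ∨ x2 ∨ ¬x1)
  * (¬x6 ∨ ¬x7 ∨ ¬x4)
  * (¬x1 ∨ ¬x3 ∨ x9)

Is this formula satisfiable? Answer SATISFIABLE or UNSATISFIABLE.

SATISFIABLE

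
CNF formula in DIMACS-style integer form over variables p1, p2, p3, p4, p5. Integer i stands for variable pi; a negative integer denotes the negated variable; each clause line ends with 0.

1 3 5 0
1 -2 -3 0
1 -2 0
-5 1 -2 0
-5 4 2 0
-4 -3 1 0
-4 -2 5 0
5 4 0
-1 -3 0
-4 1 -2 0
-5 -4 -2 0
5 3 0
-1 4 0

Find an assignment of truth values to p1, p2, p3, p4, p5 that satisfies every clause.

p1=True, p2=False, p3=False, p4=True, p5=True

Branch on p1: take p1 = True.
  then p3 is forced to False.
  then p5 is forced to True.
  then p4 is forced to True.
  then p2 is forced to False.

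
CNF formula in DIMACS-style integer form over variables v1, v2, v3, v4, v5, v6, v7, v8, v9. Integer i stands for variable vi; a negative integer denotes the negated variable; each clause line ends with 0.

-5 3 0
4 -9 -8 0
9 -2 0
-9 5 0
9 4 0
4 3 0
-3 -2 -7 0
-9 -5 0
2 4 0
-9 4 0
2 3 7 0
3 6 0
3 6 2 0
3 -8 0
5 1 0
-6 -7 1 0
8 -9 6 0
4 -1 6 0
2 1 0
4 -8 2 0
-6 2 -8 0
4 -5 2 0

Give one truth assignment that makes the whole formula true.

v1 = T, v2 = F, v3 = T, v4 = T, v5 = T, v6 = F, v7 = F, v8 = T, v9 = F

Pure literal: v4 appears only positively; assign v4 = True.
Set v1 = True and propagate.
Try v2 = False.
For the remaining variables, v3 = True, v5 = True, v6 = False, v7 = False, v8 = True, v9 = False works.
Every clause has at least one true literal under this assignment.
Check each clause:
  1. (v3 || !v5) — v3 is true.
  2. (!v8 || v4 || !v9) — v4 is true.
  3. (!v2 || v9) — !v2 is true.
  4. (v5 || !v9) — v5 is true.
  5. (v9 || v4) — v4 is true.
  6. (v4 || v3) — v3 is true.
  7. (!v3 || !v2 || !v7) — !v7 is true.
  8. (!v5 || !v9) — !v9 is true.
  9. (v2 || v4) — v4 is true.
  10. (v4 || !v9) — v4 is true.
  11. (v3 || v7 || v2) — v3 is true.
  12. (v6 || v3) — v3 is true.
  13. (v6 || v2 || v3) — v3 is true.
  14. (v3 || !v8) — v3 is true.
  15. (v1 || v5) — v1 is true.
  16. (!v6 || v1 || !v7) — !v7 is true.
  17. (v8 || v6 || !v9) — v8 is true.
  18. (v6 || !v1 || v4) — v4 is true.
  19. (v1 || v2) — v1 is true.
  20. (v2 || v4 || !v8) — v4 is true.
  21. (!v8 || v2 || !v6) — !v6 is true.
  22. (v4 || v2 || !v5) — v4 is true.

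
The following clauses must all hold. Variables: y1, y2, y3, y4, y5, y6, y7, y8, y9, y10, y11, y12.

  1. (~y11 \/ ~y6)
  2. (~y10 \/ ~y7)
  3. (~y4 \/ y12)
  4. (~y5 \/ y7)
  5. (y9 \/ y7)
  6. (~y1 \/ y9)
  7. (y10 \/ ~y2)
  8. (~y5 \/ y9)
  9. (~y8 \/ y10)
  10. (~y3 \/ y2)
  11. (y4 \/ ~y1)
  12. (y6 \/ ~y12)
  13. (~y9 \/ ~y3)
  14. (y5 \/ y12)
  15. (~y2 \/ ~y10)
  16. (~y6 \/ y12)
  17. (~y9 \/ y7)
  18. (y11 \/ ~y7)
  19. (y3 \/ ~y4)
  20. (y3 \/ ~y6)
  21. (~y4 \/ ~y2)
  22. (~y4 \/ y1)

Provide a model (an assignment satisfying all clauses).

y1 = False, y2 = False, y3 = False, y4 = False, y5 = True, y6 = False, y7 = True, y8 = False, y9 = True, y10 = False, y11 = True, y12 = False

Check each clause:
  1. (~y11 \/ ~y6) — ~y6 is true.
  2. (~y10 \/ ~y7) — ~y10 is true.
  3. (~y4 \/ y12) — ~y4 is true.
  4. (~y5 \/ y7) — y7 is true.
  5. (y7 \/ y9) — y9 is true.
  6. (y9 \/ ~y1) — y9 is true.
  7. (~y2 \/ y10) — ~y2 is true.
  8. (y9 \/ ~y5) — y9 is true.
  9. (y10 \/ ~y8) — ~y8 is true.
  10. (y2 \/ ~y3) — ~y3 is true.
  11. (~y1 \/ y4) — ~y1 is true.
  12. (y6 \/ ~y12) — ~y12 is true.
  13. (~y3 \/ ~y9) — ~y3 is true.
  14. (y5 \/ y12) — y5 is true.
  15. (~y10 \/ ~y2) — ~y10 is true.
  16. (y12 \/ ~y6) — ~y6 is true.
  17. (~y9 \/ y7) — y7 is true.
  18. (y11 \/ ~y7) — y11 is true.
  19. (~y4 \/ y3) — ~y4 is true.
  20. (~y6 \/ y3) — ~y6 is true.
  21. (~y4 \/ ~y2) — ~y4 is true.
  22. (y1 \/ ~y4) — ~y4 is true.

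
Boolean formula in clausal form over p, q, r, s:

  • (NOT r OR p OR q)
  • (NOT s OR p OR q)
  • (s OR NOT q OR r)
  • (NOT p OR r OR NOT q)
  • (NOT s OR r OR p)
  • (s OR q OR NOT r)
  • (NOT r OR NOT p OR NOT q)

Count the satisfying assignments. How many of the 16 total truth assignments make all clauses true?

The models are:
  p=0 q=0 r=0 s=0
  p=0 q=1 r=1 s=0
  p=0 q=1 r=1 s=1
  p=1 q=0 r=0 s=0
  p=1 q=0 r=0 s=1
  p=1 q=0 r=1 s=1
Count: 6.

6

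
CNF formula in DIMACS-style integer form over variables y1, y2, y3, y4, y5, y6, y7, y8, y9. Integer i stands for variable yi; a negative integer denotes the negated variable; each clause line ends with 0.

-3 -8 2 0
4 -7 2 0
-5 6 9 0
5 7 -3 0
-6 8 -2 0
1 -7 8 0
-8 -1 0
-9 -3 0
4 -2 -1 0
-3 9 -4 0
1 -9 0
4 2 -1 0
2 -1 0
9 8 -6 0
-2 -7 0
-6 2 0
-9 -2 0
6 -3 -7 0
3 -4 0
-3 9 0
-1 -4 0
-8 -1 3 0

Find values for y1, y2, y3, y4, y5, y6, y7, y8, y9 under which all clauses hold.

Branch on y1: take y1 = False.
  then y9 is forced to False.
  then y3 is forced to False.
  then y4 is forced to False.
Try y2 = True.
  then y7 is forced to False.
The remaining clauses are satisfied by y5 = True, y6 = True, y8 = True.

y1=F  y2=T  y3=F  y4=F  y5=T  y6=T  y7=F  y8=T  y9=F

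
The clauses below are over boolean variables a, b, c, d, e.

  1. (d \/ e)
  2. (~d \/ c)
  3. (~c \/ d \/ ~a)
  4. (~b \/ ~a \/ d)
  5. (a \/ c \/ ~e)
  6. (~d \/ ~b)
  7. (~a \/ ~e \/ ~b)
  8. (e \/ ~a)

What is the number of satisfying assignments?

The models are:
  a=0 b=0 c=1 d=0 e=1
  a=0 b=0 c=1 d=1 e=0
  a=0 b=0 c=1 d=1 e=1
  a=0 b=1 c=1 d=0 e=1
  a=1 b=0 c=0 d=0 e=1
  a=1 b=0 c=1 d=1 e=1
Count: 6.

6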